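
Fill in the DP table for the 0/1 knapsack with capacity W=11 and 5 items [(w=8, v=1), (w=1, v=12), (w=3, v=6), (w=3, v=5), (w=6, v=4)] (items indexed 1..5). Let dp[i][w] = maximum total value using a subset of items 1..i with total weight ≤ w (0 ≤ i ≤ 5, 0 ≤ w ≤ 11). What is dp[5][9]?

i\w   0   1   2   3   4   5   6   7   8   9  10  11
  0   0   0   0   0   0   0   0   0   0   0   0   0
  1   0   0   0   0   0   0   0   0   1   1   1   1
  2   0  12  12  12  12  12  12  12  12  13  13  13
  3   0  12  12  12  18  18  18  18  18  18  18  18
  4   0  12  12  12  18  18  18  23  23  23  23  23
  5   0  12  12  12  18  18  18  23  23  23  23  23

23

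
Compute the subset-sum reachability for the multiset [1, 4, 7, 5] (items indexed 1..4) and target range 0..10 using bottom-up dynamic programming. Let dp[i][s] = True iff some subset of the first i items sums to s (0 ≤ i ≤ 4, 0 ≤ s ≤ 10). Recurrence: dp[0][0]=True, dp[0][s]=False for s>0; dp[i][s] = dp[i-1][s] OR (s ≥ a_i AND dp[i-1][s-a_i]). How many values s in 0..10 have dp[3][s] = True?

6

i\s   0   1   2   3   4   5   6   7   8   9  10
  0   T   F   F   F   F   F   F   F   F   F   F
  1   T   T   F   F   F   F   F   F   F   F   F
  2   T   T   F   F   T   T   F   F   F   F   F
  3   T   T   F   F   T   T   F   T   T   F   F
  4   T   T   F   F   T   T   T   T   T   T   T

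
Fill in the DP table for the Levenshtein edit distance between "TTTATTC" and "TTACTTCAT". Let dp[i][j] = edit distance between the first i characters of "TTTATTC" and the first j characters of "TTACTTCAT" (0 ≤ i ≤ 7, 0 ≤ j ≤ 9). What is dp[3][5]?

2

   ''  T  T  A  C  T  T  C  A  T
''  0  1  2  3  4  5  6  7  8  9
 T  1  0  1  2  3  4  5  6  7  8
 T  2  1  0  1  2  3  4  5  6  7
 T  3  2  1  1  2  2  3  4  5  6
 A  4  3  2  1  2  3  3  4  4  5
 T  5  4  3  2  2  2  3  4  5  4
 T  6  5  4  3  3  2  2  3  4  5
 C  7  6  5  4  3  3  3  2  3  4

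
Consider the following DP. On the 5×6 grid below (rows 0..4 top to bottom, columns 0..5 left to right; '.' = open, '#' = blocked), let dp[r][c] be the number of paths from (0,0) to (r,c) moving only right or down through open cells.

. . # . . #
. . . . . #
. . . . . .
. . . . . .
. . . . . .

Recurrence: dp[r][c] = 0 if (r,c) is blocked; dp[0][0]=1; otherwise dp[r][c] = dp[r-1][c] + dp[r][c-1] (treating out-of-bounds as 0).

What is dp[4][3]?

30

r\c   0   1   2   3   4   5
  0   1   1   0   0   0   0
  1   1   2   2   2   2   0
  2   1   3   5   7   9   9
  3   1   4   9  16  25  34
  4   1   5  14  30  55  89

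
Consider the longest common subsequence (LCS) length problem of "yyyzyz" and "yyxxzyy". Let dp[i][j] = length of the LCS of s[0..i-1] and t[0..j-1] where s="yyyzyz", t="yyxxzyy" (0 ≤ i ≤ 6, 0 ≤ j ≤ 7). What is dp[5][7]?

4

   ''  y  y  x  x  z  y  y
''  0  0  0  0  0  0  0  0
 y  0  1  1  1  1  1  1  1
 y  0  1  2  2  2  2  2  2
 y  0  1  2  2  2  2  3  3
 z  0  1  2  2  2  3  3  3
 y  0  1  2  2  2  3  4  4
 z  0  1  2  2  2  3  4  4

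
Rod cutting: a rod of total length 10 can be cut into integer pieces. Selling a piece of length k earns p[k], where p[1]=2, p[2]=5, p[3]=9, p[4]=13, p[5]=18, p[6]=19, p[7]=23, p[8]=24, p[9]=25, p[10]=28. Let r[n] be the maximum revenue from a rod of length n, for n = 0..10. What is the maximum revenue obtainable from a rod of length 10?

   n    0    1    2    3    4    5    6    7    8    9   10
r[n]    0    2    5    9   13   18   20   23   27   31   36

36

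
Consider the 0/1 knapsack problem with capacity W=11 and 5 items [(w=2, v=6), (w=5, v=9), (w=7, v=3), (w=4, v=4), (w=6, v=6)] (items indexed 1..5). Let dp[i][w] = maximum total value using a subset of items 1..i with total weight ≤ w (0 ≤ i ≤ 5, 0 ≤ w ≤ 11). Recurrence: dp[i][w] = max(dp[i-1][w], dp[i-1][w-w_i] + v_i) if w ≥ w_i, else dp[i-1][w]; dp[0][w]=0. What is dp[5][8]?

i\w   0   1   2   3   4   5   6   7   8   9  10  11
  0   0   0   0   0   0   0   0   0   0   0   0   0
  1   0   0   6   6   6   6   6   6   6   6   6   6
  2   0   0   6   6   6   9   9  15  15  15  15  15
  3   0   0   6   6   6   9   9  15  15  15  15  15
  4   0   0   6   6   6   9  10  15  15  15  15  19
  5   0   0   6   6   6   9  10  15  15  15  15  19

15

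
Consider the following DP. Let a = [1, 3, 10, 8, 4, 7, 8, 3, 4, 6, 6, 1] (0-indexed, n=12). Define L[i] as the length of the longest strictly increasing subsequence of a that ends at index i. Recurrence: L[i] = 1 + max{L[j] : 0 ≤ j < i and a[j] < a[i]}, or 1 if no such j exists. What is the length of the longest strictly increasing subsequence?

   i    0    1    2    3    4    5    6    7    8    9   10   11
a[i]    1    3   10    8    4    7    8    3    4    6    6    1
L[i]    1    2    3    3    3    4    5    2    3    4    4    1

5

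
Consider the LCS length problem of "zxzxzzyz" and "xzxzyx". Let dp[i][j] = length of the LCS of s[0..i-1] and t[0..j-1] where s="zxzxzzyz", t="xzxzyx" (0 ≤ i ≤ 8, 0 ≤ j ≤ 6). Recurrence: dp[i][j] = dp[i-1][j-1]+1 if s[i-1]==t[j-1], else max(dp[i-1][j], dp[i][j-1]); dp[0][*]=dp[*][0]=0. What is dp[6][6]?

4

   ''  x  z  x  z  y  x
''  0  0  0  0  0  0  0
 z  0  0  1  1  1  1  1
 x  0  1  1  2  2  2  2
 z  0  1  2  2  3  3  3
 x  0  1  2  3  3  3  4
 z  0  1  2  3  4  4  4
 z  0  1  2  3  4  4  4
 y  0  1  2  3  4  5  5
 z  0  1  2  3  4  5  5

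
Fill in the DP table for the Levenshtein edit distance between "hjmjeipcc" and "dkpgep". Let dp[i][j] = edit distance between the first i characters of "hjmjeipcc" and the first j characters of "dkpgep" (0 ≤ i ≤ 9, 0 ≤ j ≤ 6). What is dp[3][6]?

   ''  d  k  p  g  e  p
''  0  1  2  3  4  5  6
 h  1  1  2  3  4  5  6
 j  2  2  2  3  4  5  6
 m  3  3  3  3  4  5  6
 j  4  4  4  4  4  5  6
 e  5  5  5  5  5  4  5
 i  6  6  6  6  6  5  5
 p  7  7  7  6  7  6  5
 c  8  8  8  7  7  7  6
 c  9  9  9  8  8  8  7

6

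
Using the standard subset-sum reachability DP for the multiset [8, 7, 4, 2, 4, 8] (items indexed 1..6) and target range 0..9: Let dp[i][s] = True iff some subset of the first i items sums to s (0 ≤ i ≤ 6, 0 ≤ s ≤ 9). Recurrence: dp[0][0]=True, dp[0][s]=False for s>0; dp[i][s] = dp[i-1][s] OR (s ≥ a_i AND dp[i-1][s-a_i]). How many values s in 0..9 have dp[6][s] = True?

i\s   0   1   2   3   4   5   6   7   8   9
  0   T   F   F   F   F   F   F   F   F   F
  1   T   F   F   F   F   F   F   F   T   F
  2   T   F   F   F   F   F   F   T   T   F
  3   T   F   F   F   T   F   F   T   T   F
  4   T   F   T   F   T   F   T   T   T   T
  5   T   F   T   F   T   F   T   T   T   T
  6   T   F   T   F   T   F   T   T   T   T

7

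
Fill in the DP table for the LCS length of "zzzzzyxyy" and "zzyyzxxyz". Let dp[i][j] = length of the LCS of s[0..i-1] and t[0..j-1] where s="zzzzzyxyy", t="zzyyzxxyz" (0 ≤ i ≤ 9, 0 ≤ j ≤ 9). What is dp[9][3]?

3

   ''  z  z  y  y  z  x  x  y  z
''  0  0  0  0  0  0  0  0  0  0
 z  0  1  1  1  1  1  1  1  1  1
 z  0  1  2  2  2  2  2  2  2  2
 z  0  1  2  2  2  3  3  3  3  3
 z  0  1  2  2  2  3  3  3  3  4
 z  0  1  2  2  2  3  3  3  3  4
 y  0  1  2  3  3  3  3  3  4  4
 x  0  1  2  3  3  3  4  4  4  4
 y  0  1  2  3  4  4  4  4  5  5
 y  0  1  2  3  4  4  4  4  5  5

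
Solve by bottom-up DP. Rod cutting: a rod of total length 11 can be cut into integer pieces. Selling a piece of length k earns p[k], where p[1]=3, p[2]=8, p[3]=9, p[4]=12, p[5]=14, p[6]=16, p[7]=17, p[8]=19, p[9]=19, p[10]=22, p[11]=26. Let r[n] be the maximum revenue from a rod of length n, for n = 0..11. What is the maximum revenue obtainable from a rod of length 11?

   n    0    1    2    3    4    5    6    7    8    9   10   11
r[n]    0    3    8   11   16   19   24   27   32   35   40   43

43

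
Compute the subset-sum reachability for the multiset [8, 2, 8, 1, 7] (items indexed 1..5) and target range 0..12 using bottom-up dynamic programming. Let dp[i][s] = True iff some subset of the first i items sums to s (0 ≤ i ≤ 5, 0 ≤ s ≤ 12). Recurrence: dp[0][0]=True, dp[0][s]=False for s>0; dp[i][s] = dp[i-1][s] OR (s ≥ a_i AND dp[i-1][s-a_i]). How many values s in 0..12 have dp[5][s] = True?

i\s   0   1   2   3   4   5   6   7   8   9  10  11  12
  0   T   F   F   F   F   F   F   F   F   F   F   F   F
  1   T   F   F   F   F   F   F   F   T   F   F   F   F
  2   T   F   T   F   F   F   F   F   T   F   T   F   F
  3   T   F   T   F   F   F   F   F   T   F   T   F   F
  4   T   T   T   T   F   F   F   F   T   T   T   T   F
  5   T   T   T   T   F   F   F   T   T   T   T   T   F

9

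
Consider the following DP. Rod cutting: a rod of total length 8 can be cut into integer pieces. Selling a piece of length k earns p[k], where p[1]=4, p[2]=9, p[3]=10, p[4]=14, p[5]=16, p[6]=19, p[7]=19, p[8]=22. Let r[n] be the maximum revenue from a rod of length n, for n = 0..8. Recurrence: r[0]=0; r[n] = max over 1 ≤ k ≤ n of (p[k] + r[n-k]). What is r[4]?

   n    0    1    2    3    4    5    6    7    8
r[n]    0    4    9   13   18   22   27   31   36

18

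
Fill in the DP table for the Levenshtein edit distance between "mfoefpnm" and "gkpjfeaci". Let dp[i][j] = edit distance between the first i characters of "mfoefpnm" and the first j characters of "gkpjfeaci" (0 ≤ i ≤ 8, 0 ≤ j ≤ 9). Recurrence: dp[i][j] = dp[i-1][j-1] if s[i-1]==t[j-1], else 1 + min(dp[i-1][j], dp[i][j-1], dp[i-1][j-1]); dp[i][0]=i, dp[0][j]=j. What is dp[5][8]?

7

   ''  g  k  p  j  f  e  a  c  i
''  0  1  2  3  4  5  6  7  8  9
 m  1  1  2  3  4  5  6  7  8  9
 f  2  2  2  3  4  4  5  6  7  8
 o  3  3  3  3  4  5  5  6  7  8
 e  4  4  4  4  4  5  5  6  7  8
 f  5  5  5  5  5  4  5  6  7  8
 p  6  6  6  5  6  5  5  6  7  8
 n  7  7  7  6  6  6  6  6  7  8
 m  8  8  8  7  7  7  7  7  7  8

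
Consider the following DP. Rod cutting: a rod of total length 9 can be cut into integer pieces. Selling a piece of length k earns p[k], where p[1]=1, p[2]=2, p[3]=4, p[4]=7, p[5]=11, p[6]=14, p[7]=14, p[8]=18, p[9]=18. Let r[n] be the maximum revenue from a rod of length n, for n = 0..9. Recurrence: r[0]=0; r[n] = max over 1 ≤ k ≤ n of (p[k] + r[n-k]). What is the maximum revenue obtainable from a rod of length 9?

19

   n    0    1    2    3    4    5    6    7    8    9
r[n]    0    1    2    4    7   11   14   15   18   19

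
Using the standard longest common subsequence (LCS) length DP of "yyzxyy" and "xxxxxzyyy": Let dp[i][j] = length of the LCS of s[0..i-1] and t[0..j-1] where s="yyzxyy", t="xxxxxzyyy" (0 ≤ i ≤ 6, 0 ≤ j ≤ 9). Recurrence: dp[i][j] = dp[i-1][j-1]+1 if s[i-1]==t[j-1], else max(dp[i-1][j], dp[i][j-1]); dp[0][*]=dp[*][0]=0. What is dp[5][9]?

   ''  x  x  x  x  x  z  y  y  y
''  0  0  0  0  0  0  0  0  0  0
 y  0  0  0  0  0  0  0  1  1  1
 y  0  0  0  0  0  0  0  1  2  2
 z  0  0  0  0  0  0  1  1  2  2
 x  0  1  1  1  1  1  1  1  2  2
 y  0  1  1  1  1  1  1  2  2  3
 y  0  1  1  1  1  1  1  2  3  3

3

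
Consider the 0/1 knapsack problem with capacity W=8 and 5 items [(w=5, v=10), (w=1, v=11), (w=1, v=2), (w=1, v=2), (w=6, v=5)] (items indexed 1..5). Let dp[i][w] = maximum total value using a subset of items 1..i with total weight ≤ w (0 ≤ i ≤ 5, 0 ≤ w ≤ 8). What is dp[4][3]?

i\w   0   1   2   3   4   5   6   7   8
  0   0   0   0   0   0   0   0   0   0
  1   0   0   0   0   0  10  10  10  10
  2   0  11  11  11  11  11  21  21  21
  3   0  11  13  13  13  13  21  23  23
  4   0  11  13  15  15  15  21  23  25
  5   0  11  13  15  15  15  21  23  25

15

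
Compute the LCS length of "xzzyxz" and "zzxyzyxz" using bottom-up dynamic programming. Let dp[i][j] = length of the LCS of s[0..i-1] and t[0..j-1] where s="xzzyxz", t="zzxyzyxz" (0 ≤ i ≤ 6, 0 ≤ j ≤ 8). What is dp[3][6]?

   ''  z  z  x  y  z  y  x  z
''  0  0  0  0  0  0  0  0  0
 x  0  0  0  1  1  1  1  1  1
 z  0  1  1  1  1  2  2  2  2
 z  0  1  2  2  2  2  2  2  3
 y  0  1  2  2  3  3  3  3  3
 x  0  1  2  3  3  3  3  4  4
 z  0  1  2  3  3  4  4  4  5

2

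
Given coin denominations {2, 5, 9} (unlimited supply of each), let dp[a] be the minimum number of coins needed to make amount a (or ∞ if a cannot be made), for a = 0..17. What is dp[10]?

2

 a  0  1  2  3  4  5  6  7  8  9 10 11 12 13 14 15 16 17
dp  0  -  1  -  2  1  3  2  4  1  2  2  3  3  2  3  3  4
(- denotes ∞ / unreachable)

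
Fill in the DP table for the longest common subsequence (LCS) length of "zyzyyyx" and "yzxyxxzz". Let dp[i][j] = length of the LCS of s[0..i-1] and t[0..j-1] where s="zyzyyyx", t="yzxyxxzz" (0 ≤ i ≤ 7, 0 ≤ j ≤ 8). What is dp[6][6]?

   ''  y  z  x  y  x  x  z  z
''  0  0  0  0  0  0  0  0  0
 z  0  0  1  1  1  1  1  1  1
 y  0  1  1  1  2  2  2  2  2
 z  0  1  2  2  2  2  2  3  3
 y  0  1  2  2  3  3  3  3  3
 y  0  1  2  2  3  3  3  3  3
 y  0  1  2  2  3  3  3  3  3
 x  0  1  2  3  3  4  4  4  4

3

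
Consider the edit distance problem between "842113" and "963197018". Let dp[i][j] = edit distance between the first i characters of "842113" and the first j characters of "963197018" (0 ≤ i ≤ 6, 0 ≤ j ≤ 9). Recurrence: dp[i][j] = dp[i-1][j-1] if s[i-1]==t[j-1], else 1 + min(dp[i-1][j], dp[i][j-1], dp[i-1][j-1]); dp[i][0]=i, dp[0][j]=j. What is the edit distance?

   ''  9  6  3  1  9  7  0  1  8
''  0  1  2  3  4  5  6  7  8  9
 8  1  1  2  3  4  5  6  7  8  8
 4  2  2  2  3  4  5  6  7  8  9
 2  3  3  3  3  4  5  6  7  8  9
 1  4  4  4  4  3  4  5  6  7  8
 1  5  5  5  5  4  4  5  6  6  7
 3  6  6  6  5  5  5  5  6  7  7

7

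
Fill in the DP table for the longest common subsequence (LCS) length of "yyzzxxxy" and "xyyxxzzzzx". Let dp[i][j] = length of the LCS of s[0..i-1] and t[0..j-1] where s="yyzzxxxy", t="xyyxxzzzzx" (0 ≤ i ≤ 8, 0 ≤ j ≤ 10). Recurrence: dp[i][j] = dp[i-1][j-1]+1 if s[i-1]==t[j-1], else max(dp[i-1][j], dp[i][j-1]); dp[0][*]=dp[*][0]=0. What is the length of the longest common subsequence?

   ''  x  y  y  x  x  z  z  z  z  x
''  0  0  0  0  0  0  0  0  0  0  0
 y  0  0  1  1  1  1  1  1  1  1  1
 y  0  0  1  2  2  2  2  2  2  2  2
 z  0  0  1  2  2  2  3  3  3  3  3
 z  0  0  1  2  2  2  3  4  4  4  4
 x  0  1  1  2  3  3  3  4  4  4  5
 x  0  1  1  2  3  4  4  4  4  4  5
 x  0  1  1  2  3  4  4  4  4  4  5
 y  0  1  2  2  3  4  4  4  4  4  5

5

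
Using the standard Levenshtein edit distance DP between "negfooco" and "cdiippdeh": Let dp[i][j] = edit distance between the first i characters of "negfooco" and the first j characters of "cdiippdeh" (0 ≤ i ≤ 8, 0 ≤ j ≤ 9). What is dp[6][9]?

   ''  c  d  i  i  p  p  d  e  h
''  0  1  2  3  4  5  6  7  8  9
 n  1  1  2  3  4  5  6  7  8  9
 e  2  2  2  3  4  5  6  7  7  8
 g  3  3  3  3  4  5  6  7  8  8
 f  4  4  4  4  4  5  6  7  8  9
 o  5  5  5  5  5  5  6  7  8  9
 o  6  6  6  6  6  6  6  7  8  9
 c  7  6  7  7  7  7  7  7  8  9
 o  8  7  7  8  8  8  8  8  8  9

9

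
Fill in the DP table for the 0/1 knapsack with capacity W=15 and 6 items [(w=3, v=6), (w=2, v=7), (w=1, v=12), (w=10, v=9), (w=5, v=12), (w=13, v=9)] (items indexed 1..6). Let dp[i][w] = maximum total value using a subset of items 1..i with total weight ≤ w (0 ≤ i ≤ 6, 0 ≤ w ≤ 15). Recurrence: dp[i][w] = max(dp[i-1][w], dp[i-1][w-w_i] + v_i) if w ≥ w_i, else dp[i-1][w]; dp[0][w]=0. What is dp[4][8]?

i\w   0   1   2   3   4   5   6   7   8   9  10  11  12  13  14  15
  0   0   0   0   0   0   0   0   0   0   0   0   0   0   0   0   0
  1   0   0   0   6   6   6   6   6   6   6   6   6   6   6   6   6
  2   0   0   7   7   7  13  13  13  13  13  13  13  13  13  13  13
  3   0  12  12  19  19  19  25  25  25  25  25  25  25  25  25  25
  4   0  12  12  19  19  19  25  25  25  25  25  25  25  28  28  28
  5   0  12  12  19  19  19  25  25  31  31  31  37  37  37  37  37
  6   0  12  12  19  19  19  25  25  31  31  31  37  37  37  37  37

25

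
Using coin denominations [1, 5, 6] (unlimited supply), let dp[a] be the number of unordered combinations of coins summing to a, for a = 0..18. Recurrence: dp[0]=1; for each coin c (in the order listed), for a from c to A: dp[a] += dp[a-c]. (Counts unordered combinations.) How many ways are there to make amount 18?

after  coin     0     1     2     3     4     5     6     7     8     9    10    11    12    13    14    15    16    17    18
          1     1     1     1     1     1     1     1     1     1     1     1     1     1     1     1     1     1     1     1
          5     1     1     1     1     1     2     2     2     2     2     3     3     3     3     3     4     4     4     4
          6     1     1     1     1     1     2     3     3     3     3     4     5     6     6     6     7     8     9    10

10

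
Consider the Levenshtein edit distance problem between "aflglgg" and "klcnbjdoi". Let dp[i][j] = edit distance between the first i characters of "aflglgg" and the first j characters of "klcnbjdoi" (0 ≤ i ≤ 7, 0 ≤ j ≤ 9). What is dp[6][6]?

6

   ''  k  l  c  n  b  j  d  o  i
''  0  1  2  3  4  5  6  7  8  9
 a  1  1  2  3  4  5  6  7  8  9
 f  2  2  2  3  4  5  6  7  8  9
 l  3  3  2  3  4  5  6  7  8  9
 g  4  4  3  3  4  5  6  7  8  9
 l  5  5  4  4  4  5  6  7  8  9
 g  6  6  5  5  5  5  6  7  8  9
 g  7  7  6  6  6  6  6  7  8  9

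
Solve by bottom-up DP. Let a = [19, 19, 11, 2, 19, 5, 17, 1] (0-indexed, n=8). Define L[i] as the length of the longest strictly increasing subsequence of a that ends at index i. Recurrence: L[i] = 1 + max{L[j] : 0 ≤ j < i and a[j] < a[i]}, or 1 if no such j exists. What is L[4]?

   i    0    1    2    3    4    5    6    7
a[i]   19   19   11    2   19    5   17    1
L[i]    1    1    1    1    2    2    3    1

2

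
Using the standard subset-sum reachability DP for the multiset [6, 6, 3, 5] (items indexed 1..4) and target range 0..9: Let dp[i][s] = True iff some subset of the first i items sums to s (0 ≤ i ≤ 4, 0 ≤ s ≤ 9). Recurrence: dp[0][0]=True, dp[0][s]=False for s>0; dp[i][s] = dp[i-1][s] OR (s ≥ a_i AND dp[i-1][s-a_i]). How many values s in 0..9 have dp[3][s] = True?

4

i\s   0   1   2   3   4   5   6   7   8   9
  0   T   F   F   F   F   F   F   F   F   F
  1   T   F   F   F   F   F   T   F   F   F
  2   T   F   F   F   F   F   T   F   F   F
  3   T   F   F   T   F   F   T   F   F   T
  4   T   F   F   T   F   T   T   F   T   T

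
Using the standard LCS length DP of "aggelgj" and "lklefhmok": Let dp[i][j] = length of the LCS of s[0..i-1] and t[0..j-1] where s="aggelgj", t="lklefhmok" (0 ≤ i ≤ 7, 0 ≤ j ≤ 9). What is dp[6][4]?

   ''  l  k  l  e  f  h  m  o  k
''  0  0  0  0  0  0  0  0  0  0
 a  0  0  0  0  0  0  0  0  0  0
 g  0  0  0  0  0  0  0  0  0  0
 g  0  0  0  0  0  0  0  0  0  0
 e  0  0  0  0  1  1  1  1  1  1
 l  0  1  1  1  1  1  1  1  1  1
 g  0  1  1  1  1  1  1  1  1  1
 j  0  1  1  1  1  1  1  1  1  1

1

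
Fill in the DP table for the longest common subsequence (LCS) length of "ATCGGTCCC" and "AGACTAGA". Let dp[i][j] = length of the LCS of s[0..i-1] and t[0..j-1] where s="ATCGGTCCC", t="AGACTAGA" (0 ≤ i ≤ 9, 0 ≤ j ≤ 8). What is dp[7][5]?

3

   ''  A  G  A  C  T  A  G  A
''  0  0  0  0  0  0  0  0  0
 A  0  1  1  1  1  1  1  1  1
 T  0  1  1  1  1  2  2  2  2
 C  0  1  1  1  2  2  2  2  2
 G  0  1  2  2  2  2  2  3  3
 G  0  1  2  2  2  2  2  3  3
 T  0  1  2  2  2  3  3  3  3
 C  0  1  2  2  3  3  3  3  3
 C  0  1  2  2  3  3  3  3  3
 C  0  1  2  2  3  3  3  3  3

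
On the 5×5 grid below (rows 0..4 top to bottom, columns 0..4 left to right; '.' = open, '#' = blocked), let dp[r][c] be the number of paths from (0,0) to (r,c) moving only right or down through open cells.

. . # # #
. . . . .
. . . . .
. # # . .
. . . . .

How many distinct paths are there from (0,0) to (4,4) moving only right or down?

r\c   0   1   2   3   4
  0   1   1   0   0   0
  1   1   2   2   2   2
  2   1   3   5   7   9
  3   1   0   0   7  16
  4   1   1   1   8  24

24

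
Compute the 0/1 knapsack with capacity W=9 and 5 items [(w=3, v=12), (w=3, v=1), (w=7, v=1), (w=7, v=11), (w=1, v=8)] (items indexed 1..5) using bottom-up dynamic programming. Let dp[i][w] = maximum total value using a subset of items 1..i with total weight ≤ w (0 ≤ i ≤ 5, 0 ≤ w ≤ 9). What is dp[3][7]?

13

i\w   0   1   2   3   4   5   6   7   8   9
  0   0   0   0   0   0   0   0   0   0   0
  1   0   0   0  12  12  12  12  12  12  12
  2   0   0   0  12  12  12  13  13  13  13
  3   0   0   0  12  12  12  13  13  13  13
  4   0   0   0  12  12  12  13  13  13  13
  5   0   8   8  12  20  20  20  21  21  21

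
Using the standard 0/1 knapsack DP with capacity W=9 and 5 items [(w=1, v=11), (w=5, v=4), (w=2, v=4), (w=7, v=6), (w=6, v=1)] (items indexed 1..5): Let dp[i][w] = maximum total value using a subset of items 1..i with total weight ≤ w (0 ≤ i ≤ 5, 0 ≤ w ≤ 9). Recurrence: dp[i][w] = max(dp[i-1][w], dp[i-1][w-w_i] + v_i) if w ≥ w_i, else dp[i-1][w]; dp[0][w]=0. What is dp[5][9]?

19

i\w   0   1   2   3   4   5   6   7   8   9
  0   0   0   0   0   0   0   0   0   0   0
  1   0  11  11  11  11  11  11  11  11  11
  2   0  11  11  11  11  11  15  15  15  15
  3   0  11  11  15  15  15  15  15  19  19
  4   0  11  11  15  15  15  15  15  19  19
  5   0  11  11  15  15  15  15  15  19  19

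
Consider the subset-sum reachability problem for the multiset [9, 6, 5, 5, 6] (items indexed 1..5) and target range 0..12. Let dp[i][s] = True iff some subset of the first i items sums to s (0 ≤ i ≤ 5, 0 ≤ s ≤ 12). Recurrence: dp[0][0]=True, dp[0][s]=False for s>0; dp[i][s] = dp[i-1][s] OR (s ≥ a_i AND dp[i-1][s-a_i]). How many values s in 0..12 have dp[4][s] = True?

6

i\s   0   1   2   3   4   5   6   7   8   9  10  11  12
  0   T   F   F   F   F   F   F   F   F   F   F   F   F
  1   T   F   F   F   F   F   F   F   F   T   F   F   F
  2   T   F   F   F   F   F   T   F   F   T   F   F   F
  3   T   F   F   F   F   T   T   F   F   T   F   T   F
  4   T   F   F   F   F   T   T   F   F   T   T   T   F
  5   T   F   F   F   F   T   T   F   F   T   T   T   T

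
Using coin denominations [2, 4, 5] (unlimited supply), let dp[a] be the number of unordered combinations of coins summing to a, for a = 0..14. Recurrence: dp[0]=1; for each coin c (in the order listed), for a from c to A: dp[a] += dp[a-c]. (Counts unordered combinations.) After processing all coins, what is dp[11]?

2

after  coin     0     1     2     3     4     5     6     7     8     9    10    11    12    13    14
          2     1     0     1     0     1     0     1     0     1     0     1     0     1     0     1
          4     1     0     1     0     2     0     2     0     3     0     3     0     4     0     4
          5     1     0     1     0     2     1     2     1     3     2     4     2     5     3     6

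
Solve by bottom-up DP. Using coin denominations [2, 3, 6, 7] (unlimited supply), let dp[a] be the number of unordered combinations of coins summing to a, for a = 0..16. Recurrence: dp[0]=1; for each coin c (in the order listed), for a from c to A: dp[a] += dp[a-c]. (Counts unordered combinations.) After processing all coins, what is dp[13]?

after  coin     0     1     2     3     4     5     6     7     8     9    10    11    12    13    14    15    16
          2     1     0     1     0     1     0     1     0     1     0     1     0     1     0     1     0     1
          3     1     0     1     1     1     1     2     1     2     2     2     2     3     2     3     3     3
          6     1     0     1     1     1     1     3     1     3     3     3     3     6     3     6     6     6
          7     1     0     1     1     1     1     3     2     3     4     4     4     7     6     8     9    10

6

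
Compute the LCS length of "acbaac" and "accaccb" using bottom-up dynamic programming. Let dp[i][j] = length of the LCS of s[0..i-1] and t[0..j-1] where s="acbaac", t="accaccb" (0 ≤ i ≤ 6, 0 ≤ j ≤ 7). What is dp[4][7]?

   ''  a  c  c  a  c  c  b
''  0  0  0  0  0  0  0  0
 a  0  1  1  1  1  1  1  1
 c  0  1  2  2  2  2  2  2
 b  0  1  2  2  2  2  2  3
 a  0  1  2  2  3  3  3  3
 a  0  1  2  2  3  3  3  3
 c  0  1  2  3  3  4  4  4

3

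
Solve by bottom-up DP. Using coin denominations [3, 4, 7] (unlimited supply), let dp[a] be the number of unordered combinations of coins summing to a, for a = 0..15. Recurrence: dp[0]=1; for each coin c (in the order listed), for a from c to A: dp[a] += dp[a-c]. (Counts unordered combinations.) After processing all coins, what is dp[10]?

2

after  coin     0     1     2     3     4     5     6     7     8     9    10    11    12    13    14    15
          3     1     0     0     1     0     0     1     0     0     1     0     0     1     0     0     1
          4     1     0     0     1     1     0     1     1     1     1     1     1     2     1     1     2
          7     1     0     0     1     1     0     1     2     1     1     2     2     2     2     3     3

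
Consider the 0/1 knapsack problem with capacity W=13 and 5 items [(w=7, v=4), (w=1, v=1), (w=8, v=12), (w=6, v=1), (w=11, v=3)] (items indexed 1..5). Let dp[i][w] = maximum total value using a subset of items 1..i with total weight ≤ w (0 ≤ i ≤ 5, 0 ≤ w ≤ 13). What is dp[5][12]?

i\w   0   1   2   3   4   5   6   7   8   9  10  11  12  13
  0   0   0   0   0   0   0   0   0   0   0   0   0   0   0
  1   0   0   0   0   0   0   0   4   4   4   4   4   4   4
  2   0   1   1   1   1   1   1   4   5   5   5   5   5   5
  3   0   1   1   1   1   1   1   4  12  13  13  13  13  13
  4   0   1   1   1   1   1   1   4  12  13  13  13  13  13
  5   0   1   1   1   1   1   1   4  12  13  13  13  13  13

13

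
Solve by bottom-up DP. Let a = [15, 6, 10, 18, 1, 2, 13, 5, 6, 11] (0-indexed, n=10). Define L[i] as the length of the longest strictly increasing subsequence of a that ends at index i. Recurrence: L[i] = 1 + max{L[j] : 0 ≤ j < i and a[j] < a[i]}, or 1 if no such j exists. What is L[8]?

   i    0    1    2    3    4    5    6    7    8    9
a[i]   15    6   10   18    1    2   13    5    6   11
L[i]    1    1    2    3    1    2    3    3    4    5

4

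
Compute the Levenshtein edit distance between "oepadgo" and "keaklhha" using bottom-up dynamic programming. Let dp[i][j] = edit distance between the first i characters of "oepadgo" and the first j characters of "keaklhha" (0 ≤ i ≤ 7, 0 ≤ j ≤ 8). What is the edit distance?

   ''  k  e  a  k  l  h  h  a
''  0  1  2  3  4  5  6  7  8
 o  1  1  2  3  4  5  6  7  8
 e  2  2  1  2  3  4  5  6  7
 p  3  3  2  2  3  4  5  6  7
 a  4  4  3  2  3  4  5  6  6
 d  5  5  4  3  3  4  5  6  7
 g  6  6  5  4  4  4  5  6  7
 o  7  7  6  5  5  5  5  6  7

7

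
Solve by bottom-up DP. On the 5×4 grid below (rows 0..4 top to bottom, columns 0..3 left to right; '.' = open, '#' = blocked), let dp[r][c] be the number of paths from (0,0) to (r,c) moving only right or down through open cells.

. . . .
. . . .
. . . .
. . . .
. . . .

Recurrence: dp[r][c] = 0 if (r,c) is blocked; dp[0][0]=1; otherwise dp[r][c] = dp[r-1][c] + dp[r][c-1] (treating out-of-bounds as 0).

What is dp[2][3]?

r\c   0   1   2   3
  0   1   1   1   1
  1   1   2   3   4
  2   1   3   6  10
  3   1   4  10  20
  4   1   5  15  35

10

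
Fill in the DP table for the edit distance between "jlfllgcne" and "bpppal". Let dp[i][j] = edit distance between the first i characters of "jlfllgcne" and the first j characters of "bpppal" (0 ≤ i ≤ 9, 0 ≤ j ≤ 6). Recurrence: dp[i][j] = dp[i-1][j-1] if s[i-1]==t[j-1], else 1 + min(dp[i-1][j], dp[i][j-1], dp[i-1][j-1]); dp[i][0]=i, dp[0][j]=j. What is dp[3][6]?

   ''  b  p  p  p  a  l
''  0  1  2  3  4  5  6
 j  1  1  2  3  4  5  6
 l  2  2  2  3  4  5  5
 f  3  3  3  3  4  5  6
 l  4  4  4  4  4  5  5
 l  5  5  5  5  5  5  5
 g  6  6  6  6  6  6  6
 c  7  7  7  7  7  7  7
 n  8  8  8  8  8  8  8
 e  9  9  9  9  9  9  9

6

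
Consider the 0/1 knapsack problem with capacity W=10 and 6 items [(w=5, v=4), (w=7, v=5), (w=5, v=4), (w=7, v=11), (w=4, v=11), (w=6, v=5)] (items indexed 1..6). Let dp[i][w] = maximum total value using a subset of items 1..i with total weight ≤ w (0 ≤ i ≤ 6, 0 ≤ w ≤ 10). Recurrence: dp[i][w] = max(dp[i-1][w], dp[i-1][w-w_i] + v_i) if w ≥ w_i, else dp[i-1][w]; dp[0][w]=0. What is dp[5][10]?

i\w   0   1   2   3   4   5   6   7   8   9  10
  0   0   0   0   0   0   0   0   0   0   0   0
  1   0   0   0   0   0   4   4   4   4   4   4
  2   0   0   0   0   0   4   4   5   5   5   5
  3   0   0   0   0   0   4   4   5   5   5   8
  4   0   0   0   0   0   4   4  11  11  11  11
  5   0   0   0   0  11  11  11  11  11  15  15
  6   0   0   0   0  11  11  11  11  11  15  16

15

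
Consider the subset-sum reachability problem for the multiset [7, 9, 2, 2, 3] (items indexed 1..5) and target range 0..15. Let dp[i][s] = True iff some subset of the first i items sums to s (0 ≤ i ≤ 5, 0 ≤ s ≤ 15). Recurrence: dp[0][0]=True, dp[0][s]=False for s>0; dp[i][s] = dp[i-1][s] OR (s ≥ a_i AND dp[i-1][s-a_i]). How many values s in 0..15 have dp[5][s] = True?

12

i\s   0   1   2   3   4   5   6   7   8   9  10  11  12  13  14  15
  0   T   F   F   F   F   F   F   F   F   F   F   F   F   F   F   F
  1   T   F   F   F   F   F   F   T   F   F   F   F   F   F   F   F
  2   T   F   F   F   F   F   F   T   F   T   F   F   F   F   F   F
  3   T   F   T   F   F   F   F   T   F   T   F   T   F   F   F   F
  4   T   F   T   F   T   F   F   T   F   T   F   T   F   T   F   F
  5   T   F   T   T   T   T   F   T   F   T   T   T   T   T   T   F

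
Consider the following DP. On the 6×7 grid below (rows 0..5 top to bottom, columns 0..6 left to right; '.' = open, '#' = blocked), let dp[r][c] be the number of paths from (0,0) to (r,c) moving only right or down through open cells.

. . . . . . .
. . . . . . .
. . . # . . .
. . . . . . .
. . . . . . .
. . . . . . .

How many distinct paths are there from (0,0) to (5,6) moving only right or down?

262

r\c   0   1   2   3   4   5   6
  0   1   1   1   1   1   1   1
  1   1   2   3   4   5   6   7
  2   1   3   6   0   5  11  18
  3   1   4  10  10  15  26  44
  4   1   5  15  25  40  66 110
  5   1   6  21  46  86 152 262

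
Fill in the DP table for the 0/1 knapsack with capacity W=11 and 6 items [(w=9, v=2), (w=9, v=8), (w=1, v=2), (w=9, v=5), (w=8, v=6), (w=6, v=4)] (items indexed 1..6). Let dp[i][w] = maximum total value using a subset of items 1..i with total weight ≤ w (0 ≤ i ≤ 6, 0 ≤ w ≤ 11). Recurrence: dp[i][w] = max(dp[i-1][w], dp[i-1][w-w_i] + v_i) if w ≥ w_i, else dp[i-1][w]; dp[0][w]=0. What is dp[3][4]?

i\w   0   1   2   3   4   5   6   7   8   9  10  11
  0   0   0   0   0   0   0   0   0   0   0   0   0
  1   0   0   0   0   0   0   0   0   0   2   2   2
  2   0   0   0   0   0   0   0   0   0   8   8   8
  3   0   2   2   2   2   2   2   2   2   8  10  10
  4   0   2   2   2   2   2   2   2   2   8  10  10
  5   0   2   2   2   2   2   2   2   6   8  10  10
  6   0   2   2   2   2   2   4   6   6   8  10  10

2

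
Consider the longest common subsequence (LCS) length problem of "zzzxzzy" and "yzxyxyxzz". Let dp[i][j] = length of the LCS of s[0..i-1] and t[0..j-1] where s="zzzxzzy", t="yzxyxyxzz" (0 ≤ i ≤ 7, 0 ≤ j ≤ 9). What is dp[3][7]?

   ''  y  z  x  y  x  y  x  z  z
''  0  0  0  0  0  0  0  0  0  0
 z  0  0  1  1  1  1  1  1  1  1
 z  0  0  1  1  1  1  1  1  2  2
 z  0  0  1  1  1  1  1  1  2  3
 x  0  0  1  2  2  2  2  2  2  3
 z  0  0  1  2  2  2  2  2  3  3
 z  0  0  1  2  2  2  2  2  3  4
 y  0  1  1  2  3  3  3  3  3  4

1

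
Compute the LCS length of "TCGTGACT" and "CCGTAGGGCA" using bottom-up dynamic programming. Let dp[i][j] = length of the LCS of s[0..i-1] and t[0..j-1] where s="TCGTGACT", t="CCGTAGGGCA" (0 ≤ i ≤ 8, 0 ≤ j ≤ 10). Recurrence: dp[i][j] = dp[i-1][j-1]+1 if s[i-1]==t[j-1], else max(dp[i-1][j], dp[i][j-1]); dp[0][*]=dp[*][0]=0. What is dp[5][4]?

   ''  C  C  G  T  A  G  G  G  C  A
''  0  0  0  0  0  0  0  0  0  0  0
 T  0  0  0  0  1  1  1  1  1  1  1
 C  0  1  1  1  1  1  1  1  1  2  2
 G  0  1  1  2  2  2  2  2  2  2  2
 T  0  1  1  2  3  3  3  3  3  3  3
 G  0  1  1  2  3  3  4  4  4  4  4
 A  0  1  1  2  3  4  4  4  4  4  5
 C  0  1  2  2  3  4  4  4  4  5  5
 T  0  1  2  2  3  4  4  4  4  5  5

3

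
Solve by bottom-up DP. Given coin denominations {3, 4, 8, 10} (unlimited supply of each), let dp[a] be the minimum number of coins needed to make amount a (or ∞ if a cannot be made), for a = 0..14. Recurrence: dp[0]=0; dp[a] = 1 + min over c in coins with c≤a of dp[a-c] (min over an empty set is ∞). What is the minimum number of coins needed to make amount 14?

 a  0  1  2  3  4  5  6  7  8  9 10 11 12 13 14
dp  0  -  -  1  1  -  2  2  1  3  1  2  2  2  2
(- denotes ∞ / unreachable)

2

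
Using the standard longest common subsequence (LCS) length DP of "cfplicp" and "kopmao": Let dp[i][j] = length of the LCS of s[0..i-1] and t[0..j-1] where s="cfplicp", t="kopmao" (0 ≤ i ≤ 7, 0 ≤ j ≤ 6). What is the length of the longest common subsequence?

   ''  k  o  p  m  a  o
''  0  0  0  0  0  0  0
 c  0  0  0  0  0  0  0
 f  0  0  0  0  0  0  0
 p  0  0  0  1  1  1  1
 l  0  0  0  1  1  1  1
 i  0  0  0  1  1  1  1
 c  0  0  0  1  1  1  1
 p  0  0  0  1  1  1  1

1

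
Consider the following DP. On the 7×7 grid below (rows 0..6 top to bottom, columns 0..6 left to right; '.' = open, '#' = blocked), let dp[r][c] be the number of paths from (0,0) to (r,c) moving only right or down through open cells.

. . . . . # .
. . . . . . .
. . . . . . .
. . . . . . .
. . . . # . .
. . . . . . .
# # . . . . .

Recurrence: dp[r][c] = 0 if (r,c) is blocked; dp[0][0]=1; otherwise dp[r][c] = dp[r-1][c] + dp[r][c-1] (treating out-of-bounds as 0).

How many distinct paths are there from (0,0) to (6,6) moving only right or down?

490

r\c   0   1   2   3   4   5   6
  0   1   1   1   1   1   0   0
  1   1   2   3   4   5   5   5
  2   1   3   6  10  15  20  25
  3   1   4  10  20  35  55  80
  4   1   5  15  35   0  55 135
  5   1   6  21  56  56 111 246
  6   0   0  21  77 133 244 490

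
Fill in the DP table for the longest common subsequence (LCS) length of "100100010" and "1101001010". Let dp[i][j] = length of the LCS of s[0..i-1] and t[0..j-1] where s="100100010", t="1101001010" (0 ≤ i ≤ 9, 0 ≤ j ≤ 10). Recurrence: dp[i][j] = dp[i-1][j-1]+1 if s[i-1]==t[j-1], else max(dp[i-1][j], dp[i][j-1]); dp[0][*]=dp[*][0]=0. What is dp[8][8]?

   ''  1  1  0  1  0  0  1  0  1  0
''  0  0  0  0  0  0  0  0  0  0  0
 1  0  1  1  1  1  1  1  1  1  1  1
 0  0  1  1  2  2  2  2  2  2  2  2
 0  0  1  1  2  2  3  3  3  3  3  3
 1  0  1  2  2  3  3  3  4  4  4  4
 0  0  1  2  3  3  4  4  4  5  5  5
 0  0  1  2  3  3  4  5  5  5  5  6
 0  0  1  2  3  3  4  5  5  6  6  6
 1  0  1  2  3  4  4  5  6  6  7  7
 0  0  1  2  3  4  5  5  6  7  7  8

6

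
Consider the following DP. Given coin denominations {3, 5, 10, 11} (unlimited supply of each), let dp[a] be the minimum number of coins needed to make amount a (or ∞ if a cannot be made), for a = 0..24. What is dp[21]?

2

 a  0  1  2  3  4  5  6  7  8  9 10 11 12 13 14 15 16 17 18 19 20 21 22 23 24
dp  0  -  -  1  -  1  2  -  2  3  1  1  4  2  2  2  2  3  3  3  2  2  2  3  3
(- denotes ∞ / unreachable)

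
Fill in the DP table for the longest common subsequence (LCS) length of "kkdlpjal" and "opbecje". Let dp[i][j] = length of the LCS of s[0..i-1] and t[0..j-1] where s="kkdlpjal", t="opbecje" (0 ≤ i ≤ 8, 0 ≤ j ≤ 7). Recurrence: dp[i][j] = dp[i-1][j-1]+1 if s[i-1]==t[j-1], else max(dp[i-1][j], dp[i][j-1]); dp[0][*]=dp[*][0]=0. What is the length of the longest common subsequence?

2

   ''  o  p  b  e  c  j  e
''  0  0  0  0  0  0  0  0
 k  0  0  0  0  0  0  0  0
 k  0  0  0  0  0  0  0  0
 d  0  0  0  0  0  0  0  0
 l  0  0  0  0  0  0  0  0
 p  0  0  1  1  1  1  1  1
 j  0  0  1  1  1  1  2  2
 a  0  0  1  1  1  1  2  2
 l  0  0  1  1  1  1  2  2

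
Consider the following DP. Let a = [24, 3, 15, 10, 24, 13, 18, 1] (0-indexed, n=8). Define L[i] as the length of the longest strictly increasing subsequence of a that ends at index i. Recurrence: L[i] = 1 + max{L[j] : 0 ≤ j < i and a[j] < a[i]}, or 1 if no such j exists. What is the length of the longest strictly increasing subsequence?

4

   i    0    1    2    3    4    5    6    7
a[i]   24    3   15   10   24   13   18    1
L[i]    1    1    2    2    3    3    4    1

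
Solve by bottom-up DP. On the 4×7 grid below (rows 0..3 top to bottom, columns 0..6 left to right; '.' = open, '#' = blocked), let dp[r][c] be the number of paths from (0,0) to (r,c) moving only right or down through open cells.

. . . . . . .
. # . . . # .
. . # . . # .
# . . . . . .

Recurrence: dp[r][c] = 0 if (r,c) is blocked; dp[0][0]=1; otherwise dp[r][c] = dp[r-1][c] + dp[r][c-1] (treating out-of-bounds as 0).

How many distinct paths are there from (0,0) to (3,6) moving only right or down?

r\c   0   1   2   3   4   5   6
  0   1   1   1   1   1   1   1
  1   1   0   1   2   3   0   1
  2   1   1   0   2   5   0   1
  3   0   1   1   3   8   8   9

9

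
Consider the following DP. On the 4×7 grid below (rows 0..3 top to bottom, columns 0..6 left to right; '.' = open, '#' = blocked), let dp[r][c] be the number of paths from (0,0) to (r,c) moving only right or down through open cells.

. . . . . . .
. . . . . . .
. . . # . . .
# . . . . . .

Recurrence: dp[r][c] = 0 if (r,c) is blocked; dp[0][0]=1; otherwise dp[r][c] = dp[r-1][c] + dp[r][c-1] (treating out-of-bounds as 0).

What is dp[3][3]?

9

r\c   0   1   2   3   4   5   6
  0   1   1   1   1   1   1   1
  1   1   2   3   4   5   6   7
  2   1   3   6   0   5  11  18
  3   0   3   9   9  14  25  43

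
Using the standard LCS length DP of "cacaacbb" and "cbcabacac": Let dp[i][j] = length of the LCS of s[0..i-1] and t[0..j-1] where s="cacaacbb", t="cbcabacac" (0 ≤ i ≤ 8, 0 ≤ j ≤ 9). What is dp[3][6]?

2

   ''  c  b  c  a  b  a  c  a  c
''  0  0  0  0  0  0  0  0  0  0
 c  0  1  1  1  1  1  1  1  1  1
 a  0  1  1  1  2  2  2  2  2  2
 c  0  1  1  2  2  2  2  3  3  3
 a  0  1  1  2  3  3  3  3  4  4
 a  0  1  1  2  3  3  4  4  4  4
 c  0  1  1  2  3  3  4  5  5  5
 b  0  1  2  2  3  4  4  5  5  5
 b  0  1  2  2  3  4  4  5  5  5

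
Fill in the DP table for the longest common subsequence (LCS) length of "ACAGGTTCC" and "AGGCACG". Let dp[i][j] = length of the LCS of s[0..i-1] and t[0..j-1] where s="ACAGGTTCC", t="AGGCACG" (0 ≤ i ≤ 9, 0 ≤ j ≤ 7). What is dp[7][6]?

3

   ''  A  G  G  C  A  C  G
''  0  0  0  0  0  0  0  0
 A  0  1  1  1  1  1  1  1
 C  0  1  1  1  2  2  2  2
 A  0  1  1  1  2  3  3  3
 G  0  1  2  2  2  3  3  4
 G  0  1  2  3  3  3  3  4
 T  0  1  2  3  3  3  3  4
 T  0  1  2  3  3  3  3  4
 C  0  1  2  3  4  4  4  4
 C  0  1  2  3  4  4  5  5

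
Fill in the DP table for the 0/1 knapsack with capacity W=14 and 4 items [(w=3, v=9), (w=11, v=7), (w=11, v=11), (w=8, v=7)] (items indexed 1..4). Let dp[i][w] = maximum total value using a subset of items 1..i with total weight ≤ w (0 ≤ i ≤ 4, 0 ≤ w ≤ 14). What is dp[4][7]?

i\w   0   1   2   3   4   5   6   7   8   9  10  11  12  13  14
  0   0   0   0   0   0   0   0   0   0   0   0   0   0   0   0
  1   0   0   0   9   9   9   9   9   9   9   9   9   9   9   9
  2   0   0   0   9   9   9   9   9   9   9   9   9   9   9  16
  3   0   0   0   9   9   9   9   9   9   9   9  11  11  11  20
  4   0   0   0   9   9   9   9   9   9   9   9  16  16  16  20

9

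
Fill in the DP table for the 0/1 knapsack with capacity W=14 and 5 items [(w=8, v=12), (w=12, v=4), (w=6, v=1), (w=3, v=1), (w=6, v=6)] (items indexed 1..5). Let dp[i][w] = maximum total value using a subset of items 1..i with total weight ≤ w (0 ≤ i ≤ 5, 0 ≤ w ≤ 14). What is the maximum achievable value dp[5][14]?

i\w   0   1   2   3   4   5   6   7   8   9  10  11  12  13  14
  0   0   0   0   0   0   0   0   0   0   0   0   0   0   0   0
  1   0   0   0   0   0   0   0   0  12  12  12  12  12  12  12
  2   0   0   0   0   0   0   0   0  12  12  12  12  12  12  12
  3   0   0   0   0   0   0   1   1  12  12  12  12  12  12  13
  4   0   0   0   1   1   1   1   1  12  12  12  13  13  13  13
  5   0   0   0   1   1   1   6   6  12  12  12  13  13  13  18

18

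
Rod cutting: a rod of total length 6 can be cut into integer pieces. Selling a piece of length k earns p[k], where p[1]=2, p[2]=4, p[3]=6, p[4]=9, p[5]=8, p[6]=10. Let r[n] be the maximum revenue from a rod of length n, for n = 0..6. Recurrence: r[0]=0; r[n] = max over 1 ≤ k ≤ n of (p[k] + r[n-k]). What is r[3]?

6

   n    0    1    2    3    4    5    6
r[n]    0    2    4    6    9   11   13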